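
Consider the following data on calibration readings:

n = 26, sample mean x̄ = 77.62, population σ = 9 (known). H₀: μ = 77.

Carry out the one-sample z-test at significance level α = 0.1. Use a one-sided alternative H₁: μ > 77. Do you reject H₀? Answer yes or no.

SE = σ/√n = 9/√26 = 1.7650
z = (x̄−μ₀)/SE = (77.62−77)/1.7650 = 0.3513
p-value (one-sided, H₁ greater) = 0.36269
At α=0.1: p ≥ α → fail to reject H₀

reject H₀: no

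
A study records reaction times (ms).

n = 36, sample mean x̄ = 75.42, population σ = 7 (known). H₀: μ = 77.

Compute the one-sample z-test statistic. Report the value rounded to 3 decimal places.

SE = σ/√n = 7/√36 = 1.1667
z = (x̄−μ₀)/SE = (75.42−77)/1.1667 = -1.3543

test statistic = -1.354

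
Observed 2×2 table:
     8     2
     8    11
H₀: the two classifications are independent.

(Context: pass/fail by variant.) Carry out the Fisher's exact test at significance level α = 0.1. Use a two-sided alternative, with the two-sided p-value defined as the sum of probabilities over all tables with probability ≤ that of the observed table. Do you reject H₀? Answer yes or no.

reject H₀: no

Margins: r₁=10, r₂=19, c₁=16, c₂=13, n=29
p_obs = C(10,8)·C(19,8)/C(29,16); sum pmf over tables with pmf ≤ p_obs
p-value (two-sided) = 0.11421
At α=0.1: p ≥ α → fail to reject H₀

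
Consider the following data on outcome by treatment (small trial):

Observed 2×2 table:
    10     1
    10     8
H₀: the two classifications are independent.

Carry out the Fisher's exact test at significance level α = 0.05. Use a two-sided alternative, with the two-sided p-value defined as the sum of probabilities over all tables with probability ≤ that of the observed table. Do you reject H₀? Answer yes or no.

Margins: r₁=11, r₂=18, c₁=20, c₂=9, n=29
p_obs = C(11,10)·C(18,10)/C(29,20); sum pmf over tables with pmf ≤ p_obs
p-value (two-sided) = 0.09590
At α=0.05: p ≥ α → fail to reject H₀

reject H₀: no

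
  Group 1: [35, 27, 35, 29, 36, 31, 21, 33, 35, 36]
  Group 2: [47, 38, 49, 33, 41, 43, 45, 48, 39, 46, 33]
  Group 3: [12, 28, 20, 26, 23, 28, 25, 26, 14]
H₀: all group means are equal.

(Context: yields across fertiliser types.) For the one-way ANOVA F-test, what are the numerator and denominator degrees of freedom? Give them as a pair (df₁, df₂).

degrees of freedom = [2, 27]

k = 3 groups, N = 30 total
df = (k−1, N−k) = (3−1, 30−3) = (2, 27)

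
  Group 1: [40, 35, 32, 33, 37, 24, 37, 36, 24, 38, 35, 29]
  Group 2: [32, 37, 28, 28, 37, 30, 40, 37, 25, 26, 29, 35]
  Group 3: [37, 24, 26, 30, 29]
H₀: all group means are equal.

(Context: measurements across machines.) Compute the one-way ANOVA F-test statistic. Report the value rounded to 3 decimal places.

Group means [33.33, 32.00, 29.20], grand mean 32.069
SSB = Σnᵢ(x̄ᵢ−x̄)² = 60.395; SSW = ΣΣ(x−x̄ᵢ)² = 677.467
MSB = 60.395/2 = 30.1977; MSW = 677.467/26 = 26.0564
F = MSB/MSW = 1.1589
df = (2, 26)

test statistic = 1.159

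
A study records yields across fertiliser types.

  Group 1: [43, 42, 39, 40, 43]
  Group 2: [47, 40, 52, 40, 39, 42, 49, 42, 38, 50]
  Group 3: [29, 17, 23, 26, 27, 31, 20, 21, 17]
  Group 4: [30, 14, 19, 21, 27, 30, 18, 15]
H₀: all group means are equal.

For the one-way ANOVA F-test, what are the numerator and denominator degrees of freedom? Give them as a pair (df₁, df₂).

k = 4 groups, N = 32 total
df = (k−1, N−k) = (4−1, 32−4) = (3, 28)

degrees of freedom = [3, 28]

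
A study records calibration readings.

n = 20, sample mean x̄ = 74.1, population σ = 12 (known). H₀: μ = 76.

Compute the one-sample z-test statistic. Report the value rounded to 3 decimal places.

SE = σ/√n = 12/√20 = 2.6833
z = (x̄−μ₀)/SE = (74.1−76)/2.6833 = -0.7081

test statistic = -0.708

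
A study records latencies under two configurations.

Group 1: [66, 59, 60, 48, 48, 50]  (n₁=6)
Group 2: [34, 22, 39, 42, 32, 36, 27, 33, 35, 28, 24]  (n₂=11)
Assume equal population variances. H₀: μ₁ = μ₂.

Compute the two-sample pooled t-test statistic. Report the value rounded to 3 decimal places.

test statistic = 6.836

x̄₁=55.167, s₁=7.548, n₁=6
x̄₂=32.000, s₂=6.197, n₂=11
s_p² = [5·7.548² + 10·6.197²]/15 = 44.5889
SE = √(s_p²·(1/6+1/11)) = 3.3890
t = (55.167−32.000)/3.3890 = 6.8359
df = 15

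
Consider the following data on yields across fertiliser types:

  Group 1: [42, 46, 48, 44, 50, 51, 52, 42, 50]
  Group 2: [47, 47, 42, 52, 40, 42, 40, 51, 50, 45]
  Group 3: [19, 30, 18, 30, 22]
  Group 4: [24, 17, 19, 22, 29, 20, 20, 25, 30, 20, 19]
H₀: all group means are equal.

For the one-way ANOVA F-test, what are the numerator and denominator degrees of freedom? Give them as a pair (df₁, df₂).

k = 4 groups, N = 35 total
df = (k−1, N−k) = (4−1, 35−4) = (3, 31)

degrees of freedom = [3, 31]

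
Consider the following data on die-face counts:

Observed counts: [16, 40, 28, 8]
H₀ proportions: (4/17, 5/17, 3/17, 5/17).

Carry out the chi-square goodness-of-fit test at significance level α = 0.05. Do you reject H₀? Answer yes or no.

reject H₀: yes

n = 92; E_i = n·p_i = [21.65, 27.06, 16.24, 27.06]
χ² = (16−21.65)²/21.65 + (40−27.06)²/27.06 + (28−16.24)²/16.24 + (8−27.06)²/27.06 = 29.6116
df = 3
p-value (upper-tail) = 0.00000
At α=0.05: p < α → reject H₀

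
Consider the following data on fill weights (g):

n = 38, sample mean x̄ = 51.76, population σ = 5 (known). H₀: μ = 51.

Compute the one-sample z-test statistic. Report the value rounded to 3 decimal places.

test statistic = 0.937

SE = σ/√n = 5/√38 = 0.8111
z = (x̄−μ₀)/SE = (51.76−51)/0.8111 = 0.9370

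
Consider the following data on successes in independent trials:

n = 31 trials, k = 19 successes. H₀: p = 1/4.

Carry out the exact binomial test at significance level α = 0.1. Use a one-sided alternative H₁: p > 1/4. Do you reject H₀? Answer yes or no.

Exact binomial: n=31, k=19, p₀=1/4=0.2500
P(X≥19) from Σ C(n,i)·p₀^i·(1−p₀)^(n−i)
p-value (one-sided, H₁ greater) = 0.00002
At α=0.1: p < α → reject H₀

reject H₀: yes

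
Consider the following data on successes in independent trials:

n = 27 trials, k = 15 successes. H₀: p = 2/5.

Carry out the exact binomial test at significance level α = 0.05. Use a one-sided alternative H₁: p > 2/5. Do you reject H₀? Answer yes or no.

reject H₀: no

Exact binomial: n=27, k=15, p₀=2/5=0.4000
P(X≥15) from Σ C(n,i)·p₀^i·(1−p₀)^(n−i)
p-value (one-sided, H₁ greater) = 0.07433
At α=0.05: p ≥ α → fail to reject H₀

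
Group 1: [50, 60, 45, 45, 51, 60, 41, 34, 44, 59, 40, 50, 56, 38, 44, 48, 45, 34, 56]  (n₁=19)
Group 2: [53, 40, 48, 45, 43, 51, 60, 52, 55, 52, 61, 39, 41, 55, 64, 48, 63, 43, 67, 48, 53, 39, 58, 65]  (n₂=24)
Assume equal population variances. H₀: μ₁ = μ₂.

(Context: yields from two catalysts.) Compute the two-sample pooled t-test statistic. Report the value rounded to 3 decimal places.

test statistic = -1.703

x̄₁=47.368, s₁=8.200, n₁=19
x̄₂=51.792, s₂=8.653, n₂=24
s_p² = [18·8.200² + 23·8.653²]/41 = 71.5214
SE = √(s_p²·(1/19+1/24)) = 2.5970
t = (47.368−51.792)/2.5970 = -1.7032
df = 41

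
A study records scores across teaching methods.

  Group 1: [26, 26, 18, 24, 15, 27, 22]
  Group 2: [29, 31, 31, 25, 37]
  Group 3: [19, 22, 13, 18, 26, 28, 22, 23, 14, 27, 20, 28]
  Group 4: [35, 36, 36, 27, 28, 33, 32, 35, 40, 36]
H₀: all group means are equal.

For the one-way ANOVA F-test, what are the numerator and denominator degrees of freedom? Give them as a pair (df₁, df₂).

k = 4 groups, N = 34 total
df = (k−1, N−k) = (4−1, 34−4) = (3, 30)

degrees of freedom = [3, 30]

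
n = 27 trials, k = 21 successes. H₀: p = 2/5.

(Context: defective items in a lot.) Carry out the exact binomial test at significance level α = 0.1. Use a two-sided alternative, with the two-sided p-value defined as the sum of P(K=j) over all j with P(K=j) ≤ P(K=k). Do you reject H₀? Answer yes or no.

reject H₀: yes

Exact binomial: n=27, k=21, p₀=2/5=0.4000
P(X=j) = C(n,j)·p₀^j·(1−p₀)^(n−j); p = Σ P(X=j) over j with P(X=j) ≤ P(X=21)
p-value (two-sided) = 0.00009
At α=0.1: p < α → reject H₀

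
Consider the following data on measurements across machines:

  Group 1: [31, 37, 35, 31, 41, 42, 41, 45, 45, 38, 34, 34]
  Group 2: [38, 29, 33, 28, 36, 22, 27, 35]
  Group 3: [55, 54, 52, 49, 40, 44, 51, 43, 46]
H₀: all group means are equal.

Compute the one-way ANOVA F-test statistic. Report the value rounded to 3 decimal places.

Group means [37.83, 31.00, 48.22], grand mean 39.172
SSB = Σnᵢ(x̄ᵢ−x̄)² = 1292.916; SSW = ΣΣ(x−x̄ᵢ)² = 695.222
MSB = 1292.916/2 = 646.4579; MSW = 695.222/26 = 26.7393
F = MSB/MSW = 24.1763
df = (2, 26)

test statistic = 24.176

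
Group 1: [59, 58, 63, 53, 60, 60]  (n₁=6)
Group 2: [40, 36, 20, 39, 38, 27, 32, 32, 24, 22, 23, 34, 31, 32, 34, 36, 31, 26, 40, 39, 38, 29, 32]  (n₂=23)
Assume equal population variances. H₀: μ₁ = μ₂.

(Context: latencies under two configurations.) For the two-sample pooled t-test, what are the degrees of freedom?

df = n₁ + n₂ − 2 = 6 + 23 − 2 = 27

degrees of freedom = 27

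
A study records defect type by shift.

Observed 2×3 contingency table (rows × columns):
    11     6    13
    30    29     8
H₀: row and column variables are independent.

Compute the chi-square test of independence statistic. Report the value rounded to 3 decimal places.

Row totals [30, 67], col totals [41, 35, 21], n=97
χ² = (11−12.68)²/12.68 + (6−10.82)²/10.82 + (13−6.49)²/6.49 + (30−28.32)²/28.32 + (29−24.18)²/24.18 + (8−14.51)²/14.51 = 12.8686
df = 2

test statistic = 12.869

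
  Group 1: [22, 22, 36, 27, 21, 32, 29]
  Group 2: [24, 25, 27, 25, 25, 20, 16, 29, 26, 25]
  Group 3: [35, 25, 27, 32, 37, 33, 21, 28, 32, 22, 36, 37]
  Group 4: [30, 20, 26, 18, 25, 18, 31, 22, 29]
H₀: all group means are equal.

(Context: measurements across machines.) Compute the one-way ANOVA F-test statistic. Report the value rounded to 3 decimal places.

test statistic = 3.595

Group means [27.00, 24.20, 30.42, 24.33], grand mean 26.711
SSB = Σnᵢ(x̄ᵢ−x̄)² = 279.299; SSW = ΣΣ(x−x̄ᵢ)² = 880.517
MSB = 279.299/3 = 93.0997; MSW = 880.517/34 = 25.8975
F = MSB/MSW = 3.5949
df = (3, 34)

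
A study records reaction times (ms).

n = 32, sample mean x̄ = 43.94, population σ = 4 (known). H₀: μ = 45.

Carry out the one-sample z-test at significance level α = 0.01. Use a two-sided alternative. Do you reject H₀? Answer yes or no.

reject H₀: no

SE = σ/√n = 4/√32 = 0.7071
z = (x̄−μ₀)/SE = (43.94−45)/0.7071 = -1.4991
p-value (two-sided) = 0.13386
At α=0.01: p ≥ α → fail to reject H₀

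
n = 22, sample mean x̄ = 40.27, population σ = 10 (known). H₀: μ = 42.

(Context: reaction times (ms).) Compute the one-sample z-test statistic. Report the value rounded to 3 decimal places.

SE = σ/√n = 10/√22 = 2.1320
z = (x̄−μ₀)/SE = (40.27−42)/2.1320 = -0.8114

test statistic = -0.811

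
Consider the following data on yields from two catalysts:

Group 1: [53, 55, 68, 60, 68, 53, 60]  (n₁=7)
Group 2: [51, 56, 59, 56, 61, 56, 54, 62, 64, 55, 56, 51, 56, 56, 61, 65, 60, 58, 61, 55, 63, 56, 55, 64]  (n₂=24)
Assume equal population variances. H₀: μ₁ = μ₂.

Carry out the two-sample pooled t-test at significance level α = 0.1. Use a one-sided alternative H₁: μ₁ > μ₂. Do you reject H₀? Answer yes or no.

x̄₁=59.571, s₁=6.451, n₁=7
x̄₂=57.958, s₂=3.973, n₂=24
s_p² = [6·6.451² + 23·3.973²]/29 = 21.1266
SE = √(s_p²·(1/7+1/24)) = 1.9744
t = (59.571−57.958)/1.9744 = 0.8170
df = 29
p-value (one-sided, H₁ greater) = 0.21030
At α=0.1: p ≥ α → fail to reject H₀

reject H₀: no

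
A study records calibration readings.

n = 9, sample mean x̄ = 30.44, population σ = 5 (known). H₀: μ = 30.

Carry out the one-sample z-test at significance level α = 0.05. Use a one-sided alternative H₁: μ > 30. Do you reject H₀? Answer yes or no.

reject H₀: no

SE = σ/√n = 5/√9 = 1.6667
z = (x̄−μ₀)/SE = (30.44−30)/1.6667 = 0.2640
p-value (one-sided, H₁ greater) = 0.39589
At α=0.05: p ≥ α → fail to reject H₀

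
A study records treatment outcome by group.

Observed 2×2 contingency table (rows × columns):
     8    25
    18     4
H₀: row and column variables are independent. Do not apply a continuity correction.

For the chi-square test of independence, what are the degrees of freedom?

df = (r−1)(c−1) = (2−1)·(2−1) = 1

degrees of freedom = 1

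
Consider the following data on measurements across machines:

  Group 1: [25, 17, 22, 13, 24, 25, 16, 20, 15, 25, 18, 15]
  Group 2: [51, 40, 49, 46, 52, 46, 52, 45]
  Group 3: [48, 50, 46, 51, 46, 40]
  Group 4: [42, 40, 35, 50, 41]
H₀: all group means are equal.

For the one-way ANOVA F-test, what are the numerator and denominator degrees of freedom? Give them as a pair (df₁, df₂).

degrees of freedom = [3, 27]

k = 4 groups, N = 31 total
df = (k−1, N−k) = (4−1, 31−4) = (3, 27)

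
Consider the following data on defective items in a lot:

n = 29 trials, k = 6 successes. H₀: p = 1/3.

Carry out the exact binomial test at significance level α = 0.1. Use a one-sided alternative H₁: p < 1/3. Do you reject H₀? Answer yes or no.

reject H₀: no

Exact binomial: n=29, k=6, p₀=1/3=0.3333
P(X≤6) from Σ C(n,i)·p₀^i·(1−p₀)^(n−i)
p-value (one-sided, H₁ less) = 0.10319
At α=0.1: p ≥ α → fail to reject H₀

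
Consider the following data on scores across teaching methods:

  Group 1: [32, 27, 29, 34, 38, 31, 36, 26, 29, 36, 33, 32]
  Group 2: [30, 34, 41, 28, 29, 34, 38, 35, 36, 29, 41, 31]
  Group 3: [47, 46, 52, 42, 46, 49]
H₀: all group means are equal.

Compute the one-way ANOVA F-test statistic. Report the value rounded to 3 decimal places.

test statistic = 30.157

Group means [31.92, 33.83, 47.00], grand mean 35.700
SSB = Σnᵢ(x̄ᵢ−x̄)² = 979.717; SSW = ΣΣ(x−x̄ᵢ)² = 438.583
MSB = 979.717/2 = 489.8583; MSW = 438.583/27 = 16.2438
F = MSB/MSW = 30.1566
df = (2, 27)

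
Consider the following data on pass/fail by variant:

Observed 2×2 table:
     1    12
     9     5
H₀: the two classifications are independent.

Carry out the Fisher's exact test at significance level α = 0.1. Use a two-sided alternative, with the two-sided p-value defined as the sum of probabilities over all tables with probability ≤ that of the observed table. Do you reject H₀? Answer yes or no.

Margins: r₁=13, r₂=14, c₁=10, c₂=17, n=27
p_obs = C(13,1)·C(14,9)/C(27,10); sum pmf over tables with pmf ≤ p_obs
p-value (two-sided) = 0.00442
At α=0.1: p < α → reject H₀

reject H₀: yes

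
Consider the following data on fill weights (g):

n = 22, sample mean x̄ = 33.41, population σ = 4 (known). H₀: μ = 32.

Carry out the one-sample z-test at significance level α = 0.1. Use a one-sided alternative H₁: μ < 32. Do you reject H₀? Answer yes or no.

reject H₀: no

SE = σ/√n = 4/√22 = 0.8528
z = (x̄−μ₀)/SE = (33.41−32)/0.8528 = 1.6534
p-value (one-sided, H₁ less) = 0.95087
At α=0.1: p ≥ α → fail to reject H₀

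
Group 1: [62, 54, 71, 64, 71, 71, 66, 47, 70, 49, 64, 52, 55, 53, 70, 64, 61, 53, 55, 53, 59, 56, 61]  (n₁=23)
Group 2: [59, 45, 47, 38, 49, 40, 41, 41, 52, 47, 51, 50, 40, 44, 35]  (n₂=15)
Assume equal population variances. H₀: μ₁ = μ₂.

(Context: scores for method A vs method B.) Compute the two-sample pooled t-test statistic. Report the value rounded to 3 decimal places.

test statistic = 6.266

x̄₁=60.043, s₁=7.559, n₁=23
x̄₂=45.267, s₂=6.330, n₂=15
s_p² = [22·7.559² + 14·6.330²]/36 = 50.4969
SE = √(s_p²·(1/23+1/15)) = 2.3584
t = (60.043−45.267)/2.3584 = 6.2656
df = 36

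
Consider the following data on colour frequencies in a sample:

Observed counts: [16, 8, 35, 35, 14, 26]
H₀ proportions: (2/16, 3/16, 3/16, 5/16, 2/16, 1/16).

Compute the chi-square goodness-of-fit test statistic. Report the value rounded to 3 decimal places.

test statistic = 54.259

n = 134; E_i = n·p_i = [16.75, 25.12, 25.12, 41.88, 16.75, 8.38]
χ² = (16−16.75)²/16.75 + (8−25.12)²/25.12 + (35−25.12)²/25.12 + (35−41.88)²/41.88 + (14−16.75)²/16.75 + (26−8.38)²/8.38 = 54.2587
df = 5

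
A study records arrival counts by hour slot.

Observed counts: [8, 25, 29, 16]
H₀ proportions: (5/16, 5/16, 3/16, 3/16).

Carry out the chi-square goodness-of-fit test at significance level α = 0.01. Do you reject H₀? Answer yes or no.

reject H₀: yes

n = 78; E_i = n·p_i = [24.38, 24.38, 14.62, 14.62]
χ² = (8−24.38)²/24.38 + (25−24.38)²/24.38 + (29−14.62)²/14.62 + (16−14.62)²/14.62 = 25.2752
df = 3
p-value (upper-tail) = 0.00001
At α=0.01: p < α → reject H₀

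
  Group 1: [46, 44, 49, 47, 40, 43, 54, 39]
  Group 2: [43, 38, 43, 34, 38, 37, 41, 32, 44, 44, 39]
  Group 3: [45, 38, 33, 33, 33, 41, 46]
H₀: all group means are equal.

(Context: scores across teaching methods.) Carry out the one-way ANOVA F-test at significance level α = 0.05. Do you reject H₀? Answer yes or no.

reject H₀: yes

Group means [45.25, 39.36, 38.43], grand mean 40.923
SSB = Σnᵢ(x̄ᵢ−x̄)² = 220.086; SSW = ΣΣ(x−x̄ᵢ)² = 527.760
MSB = 220.086/2 = 110.0432; MSW = 527.760/23 = 22.9461
F = MSB/MSW = 4.7957
df = (2, 23)
p-value (upper-tail) = 0.01816
At α=0.05: p < α → reject H₀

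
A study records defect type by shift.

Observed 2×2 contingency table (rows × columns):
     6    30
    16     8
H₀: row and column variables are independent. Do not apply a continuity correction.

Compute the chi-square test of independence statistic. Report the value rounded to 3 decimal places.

test statistic = 15.502

Row totals [36, 24], col totals [22, 38], n=60
χ² = (6−13.20)²/13.20 + (30−22.80)²/22.80 + (16−8.80)²/8.80 + (8−15.20)²/15.20 = 15.5024
df = 1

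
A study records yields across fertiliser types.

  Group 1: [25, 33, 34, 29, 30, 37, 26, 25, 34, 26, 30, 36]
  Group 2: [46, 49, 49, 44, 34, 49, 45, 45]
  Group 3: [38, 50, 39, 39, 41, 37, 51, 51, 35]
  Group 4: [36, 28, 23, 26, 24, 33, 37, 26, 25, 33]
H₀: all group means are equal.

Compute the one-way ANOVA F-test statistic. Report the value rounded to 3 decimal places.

Group means [30.42, 45.12, 42.33, 29.10], grand mean 35.846
SSB = Σnᵢ(x̄ᵢ−x̄)² = 1876.385; SSW = ΣΣ(x−x̄ᵢ)² = 952.692
MSB = 1876.385/3 = 625.4618; MSW = 952.692/35 = 27.2198
F = MSB/MSW = 22.9782
df = (3, 35)

test statistic = 22.978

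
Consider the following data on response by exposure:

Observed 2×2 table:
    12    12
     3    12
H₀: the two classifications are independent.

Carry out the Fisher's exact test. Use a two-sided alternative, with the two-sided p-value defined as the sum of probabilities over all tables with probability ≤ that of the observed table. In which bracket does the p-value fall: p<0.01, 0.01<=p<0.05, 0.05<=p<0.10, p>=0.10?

p-value bracket: 0.05<=p<0.10

Margins: r₁=24, r₂=15, c₁=15, c₂=24, n=39
p_obs = C(24,12)·C(15,3)/C(39,15); sum pmf over tables with pmf ≤ p_obs
p-value (two-sided) = 0.09307
→ bracket: 0.05<=p<0.10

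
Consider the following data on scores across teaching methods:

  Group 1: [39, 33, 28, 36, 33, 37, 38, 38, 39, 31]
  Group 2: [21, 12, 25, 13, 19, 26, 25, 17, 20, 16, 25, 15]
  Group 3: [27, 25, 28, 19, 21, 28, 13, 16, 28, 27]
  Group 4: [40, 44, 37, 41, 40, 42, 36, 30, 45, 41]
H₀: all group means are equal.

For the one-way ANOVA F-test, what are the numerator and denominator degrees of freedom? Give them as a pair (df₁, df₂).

k = 4 groups, N = 42 total
df = (k−1, N−k) = (4−1, 42−4) = (3, 38)

degrees of freedom = [3, 38]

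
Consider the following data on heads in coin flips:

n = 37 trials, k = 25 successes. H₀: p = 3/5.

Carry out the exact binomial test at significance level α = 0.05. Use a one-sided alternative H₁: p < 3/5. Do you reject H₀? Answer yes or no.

Exact binomial: n=37, k=25, p₀=3/5=0.6000
P(X≤25) from Σ C(n,i)·p₀^i·(1−p₀)^(n−i)
p-value (one-sided, H₁ less) = 0.86665
At α=0.05: p ≥ α → fail to reject H₀

reject H₀: no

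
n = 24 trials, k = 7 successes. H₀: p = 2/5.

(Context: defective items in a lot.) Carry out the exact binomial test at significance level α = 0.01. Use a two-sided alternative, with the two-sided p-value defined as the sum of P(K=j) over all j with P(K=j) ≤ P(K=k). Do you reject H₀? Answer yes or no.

Exact binomial: n=24, k=7, p₀=2/5=0.4000
P(X=j) = C(n,j)·p₀^j·(1−p₀)^(n−j); p = Σ P(X=j) over j with P(X=j) ≤ P(X=7)
p-value (two-sided) = 0.30621
At α=0.01: p ≥ α → fail to reject H₀

reject H₀: no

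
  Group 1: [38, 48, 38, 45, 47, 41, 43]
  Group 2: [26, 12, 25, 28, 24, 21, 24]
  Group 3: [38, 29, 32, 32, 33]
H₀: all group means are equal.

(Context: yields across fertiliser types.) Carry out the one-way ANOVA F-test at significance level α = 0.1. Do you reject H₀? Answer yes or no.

Group means [42.86, 22.86, 32.80], grand mean 32.842
SSB = Σnᵢ(x̄ᵢ−x̄)² = 1400.012; SSW = ΣΣ(x−x̄ᵢ)² = 306.514
MSB = 1400.012/2 = 700.0060; MSW = 306.514/16 = 19.1571
F = MSB/MSW = 36.5402
df = (2, 16)
p-value (upper-tail) = 0.00000
At α=0.1: p < α → reject H₀

reject H₀: yes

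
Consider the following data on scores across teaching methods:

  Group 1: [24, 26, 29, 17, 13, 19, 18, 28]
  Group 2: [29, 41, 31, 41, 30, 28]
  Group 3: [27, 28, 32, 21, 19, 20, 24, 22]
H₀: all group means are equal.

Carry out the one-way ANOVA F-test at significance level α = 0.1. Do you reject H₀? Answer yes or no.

reject H₀: yes

Group means [21.75, 33.33, 24.12], grand mean 25.773
SSB = Σnᵢ(x̄ᵢ−x̄)² = 494.155; SSW = ΣΣ(x−x̄ᵢ)² = 559.708
MSB = 494.155/2 = 247.0777; MSW = 559.708/19 = 29.4583
F = MSB/MSW = 8.3874
df = (2, 19)
p-value (upper-tail) = 0.00245
At α=0.1: p < α → reject H₀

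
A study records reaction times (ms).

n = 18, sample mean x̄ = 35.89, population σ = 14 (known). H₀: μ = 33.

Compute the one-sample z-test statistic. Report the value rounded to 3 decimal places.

test statistic = 0.876

SE = σ/√n = 14/√18 = 3.2998
z = (x̄−μ₀)/SE = (35.89−33)/3.2998 = 0.8758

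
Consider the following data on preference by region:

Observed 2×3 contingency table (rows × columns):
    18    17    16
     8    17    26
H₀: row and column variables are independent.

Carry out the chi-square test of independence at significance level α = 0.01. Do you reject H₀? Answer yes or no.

Row totals [51, 51], col totals [26, 34, 42], n=102
χ² = (18−13.00)²/13.00 + (17−17.00)²/17.00 + (16−21.00)²/21.00 + (8−13.00)²/13.00 + (17−17.00)²/17.00 + (26−21.00)²/21.00 = 6.2271
df = 2
p-value (upper-tail) = 0.04444
At α=0.01: p ≥ α → fail to reject H₀

reject H₀: no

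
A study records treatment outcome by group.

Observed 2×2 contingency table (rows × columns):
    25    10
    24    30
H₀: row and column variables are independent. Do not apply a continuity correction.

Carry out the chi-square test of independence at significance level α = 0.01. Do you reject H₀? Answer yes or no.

Row totals [35, 54], col totals [49, 40], n=89
χ² = (25−19.27)²/19.27 + (10−15.73)²/15.73 + (24−29.73)²/29.73 + (30−24.27)²/24.27 = 6.2490
df = 1
p-value (upper-tail) = 0.01243
At α=0.01: p ≥ α → fail to reject H₀

reject H₀: no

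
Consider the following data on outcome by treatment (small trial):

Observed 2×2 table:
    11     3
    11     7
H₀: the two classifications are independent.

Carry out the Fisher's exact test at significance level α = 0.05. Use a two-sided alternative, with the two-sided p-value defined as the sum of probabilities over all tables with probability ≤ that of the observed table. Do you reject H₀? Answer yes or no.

reject H₀: no

Margins: r₁=14, r₂=18, c₁=22, c₂=10, n=32
p_obs = C(14,11)·C(18,11)/C(32,22); sum pmf over tables with pmf ≤ p_obs
p-value (two-sided) = 0.44606
At α=0.05: p ≥ α → fail to reject H₀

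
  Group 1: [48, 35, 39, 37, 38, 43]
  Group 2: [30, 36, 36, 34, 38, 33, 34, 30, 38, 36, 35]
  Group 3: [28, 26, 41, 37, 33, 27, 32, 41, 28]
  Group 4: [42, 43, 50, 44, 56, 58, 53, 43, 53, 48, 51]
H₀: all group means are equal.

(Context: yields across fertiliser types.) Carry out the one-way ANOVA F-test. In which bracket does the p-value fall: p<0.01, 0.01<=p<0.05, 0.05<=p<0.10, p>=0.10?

p-value bracket: p<0.01

Group means [40.00, 34.55, 32.56, 49.18], grand mean 39.297
SSB = Σnᵢ(x̄ᵢ−x̄)² = 1735.144; SSW = ΣΣ(x−x̄ᵢ)² = 778.586
MSB = 1735.144/3 = 578.3813; MSW = 778.586/33 = 23.5935
F = MSB/MSW = 24.5144
df = (3, 33)
p-value (upper-tail) = 0.00000
→ bracket: p<0.01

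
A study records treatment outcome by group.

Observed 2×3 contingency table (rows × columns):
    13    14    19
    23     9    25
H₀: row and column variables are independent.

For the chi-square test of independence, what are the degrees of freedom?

df = (r−1)(c−1) = (2−1)·(3−1) = 2

degrees of freedom = 2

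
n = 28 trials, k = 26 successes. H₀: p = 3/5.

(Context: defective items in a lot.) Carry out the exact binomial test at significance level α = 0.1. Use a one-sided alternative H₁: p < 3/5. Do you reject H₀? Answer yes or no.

Exact binomial: n=28, k=26, p₀=3/5=0.6000
P(X≤26) from Σ C(n,i)·p₀^i·(1−p₀)^(n−i)
p-value (one-sided, H₁ less) = 0.99999
At α=0.1: p ≥ α → fail to reject H₀

reject H₀: no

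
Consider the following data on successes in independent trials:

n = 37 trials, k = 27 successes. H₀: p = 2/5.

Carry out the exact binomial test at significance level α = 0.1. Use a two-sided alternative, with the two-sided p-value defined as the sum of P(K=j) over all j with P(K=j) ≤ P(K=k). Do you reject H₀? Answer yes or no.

Exact binomial: n=37, k=27, p₀=2/5=0.4000
P(X=j) = C(n,j)·p₀^j·(1−p₀)^(n−j); p = Σ P(X=j) over j with P(X=j) ≤ P(X=27)
p-value (two-sided) = 0.00007
At α=0.1: p < α → reject H₀

reject H₀: yes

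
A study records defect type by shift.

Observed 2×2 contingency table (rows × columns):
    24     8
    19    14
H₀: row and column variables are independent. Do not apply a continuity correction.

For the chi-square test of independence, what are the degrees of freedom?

degrees of freedom = 1

df = (r−1)(c−1) = (2−1)·(2−1) = 1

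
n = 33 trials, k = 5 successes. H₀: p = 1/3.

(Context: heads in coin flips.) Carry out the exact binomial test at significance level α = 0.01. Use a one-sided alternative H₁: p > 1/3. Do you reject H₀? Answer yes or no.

reject H₀: no

Exact binomial: n=33, k=5, p₀=1/3=0.3333
P(X≥5) from Σ C(n,i)·p₀^i·(1−p₀)^(n−i)
p-value (one-sided, H₁ greater) = 0.99476
At α=0.01: p ≥ α → fail to reject H₀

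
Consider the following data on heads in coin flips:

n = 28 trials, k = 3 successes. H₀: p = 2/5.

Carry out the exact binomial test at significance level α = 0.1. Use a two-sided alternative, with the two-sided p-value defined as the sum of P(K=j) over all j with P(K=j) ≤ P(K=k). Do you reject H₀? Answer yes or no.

Exact binomial: n=28, k=3, p₀=2/5=0.4000
P(X=j) = C(n,j)·p₀^j·(1−p₀)^(n−j); p = Σ P(X=j) over j with P(X=j) ≤ P(X=3)
p-value (two-sided) = 0.00147
At α=0.1: p < α → reject H₀

reject H₀: yes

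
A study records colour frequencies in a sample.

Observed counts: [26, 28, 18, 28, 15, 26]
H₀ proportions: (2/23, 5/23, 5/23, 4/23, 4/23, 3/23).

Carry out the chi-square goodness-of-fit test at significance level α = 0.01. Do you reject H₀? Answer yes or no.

n = 141; E_i = n·p_i = [12.26, 30.65, 30.65, 24.52, 24.52, 18.39]
χ² = (26−12.26)²/12.26 + (28−30.65)²/30.65 + (18−30.65)²/30.65 + (28−24.52)²/24.52 + (15−24.52)²/24.52 + (26−18.39)²/18.39 = 28.1859
df = 5
p-value (upper-tail) = 0.00003
At α=0.01: p < α → reject H₀

reject H₀: yes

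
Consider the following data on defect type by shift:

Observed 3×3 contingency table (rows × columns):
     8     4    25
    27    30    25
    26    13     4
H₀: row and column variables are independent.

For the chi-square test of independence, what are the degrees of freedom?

degrees of freedom = 4

df = (r−1)(c−1) = (3−1)·(3−1) = 4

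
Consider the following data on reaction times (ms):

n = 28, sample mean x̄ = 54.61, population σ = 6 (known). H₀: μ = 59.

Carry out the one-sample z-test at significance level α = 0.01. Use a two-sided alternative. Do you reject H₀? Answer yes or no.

SE = σ/√n = 6/√28 = 1.1339
z = (x̄−μ₀)/SE = (54.61−59)/1.1339 = -3.8716
p-value (two-sided) = 0.00011
At α=0.01: p < α → reject H₀

reject H₀: yes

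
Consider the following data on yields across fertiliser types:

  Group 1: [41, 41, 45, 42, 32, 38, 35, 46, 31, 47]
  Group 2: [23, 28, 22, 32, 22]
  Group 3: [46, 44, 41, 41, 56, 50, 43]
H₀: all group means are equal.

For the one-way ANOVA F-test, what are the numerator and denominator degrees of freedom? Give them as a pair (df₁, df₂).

degrees of freedom = [2, 19]

k = 3 groups, N = 22 total
df = (k−1, N−k) = (3−1, 22−3) = (2, 19)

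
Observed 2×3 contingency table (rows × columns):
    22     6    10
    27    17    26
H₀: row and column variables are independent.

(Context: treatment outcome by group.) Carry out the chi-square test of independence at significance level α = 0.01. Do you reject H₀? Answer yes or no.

Row totals [38, 70], col totals [49, 23, 36], n=108
χ² = (22−17.24)²/17.24 + (6−8.09)²/8.09 + (10−12.67)²/12.67 + (27−31.76)²/31.76 + (17−14.91)²/14.91 + (26−23.33)²/23.33 = 3.7280
df = 2
p-value (upper-tail) = 0.15505
At α=0.01: p ≥ α → fail to reject H₀

reject H₀: no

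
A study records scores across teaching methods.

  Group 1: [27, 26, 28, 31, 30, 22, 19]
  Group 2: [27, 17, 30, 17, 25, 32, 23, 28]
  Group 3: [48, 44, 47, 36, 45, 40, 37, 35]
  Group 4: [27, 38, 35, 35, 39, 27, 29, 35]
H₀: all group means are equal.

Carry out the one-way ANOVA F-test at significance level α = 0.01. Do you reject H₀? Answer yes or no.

reject H₀: yes

Group means [26.14, 24.88, 41.50, 33.12], grand mean 31.581
SSB = Σnᵢ(x̄ᵢ−x̄)² = 1372.941; SSW = ΣΣ(x−x̄ᵢ)² = 676.607
MSB = 1372.941/3 = 457.6471; MSW = 676.607/27 = 25.0595
F = MSB/MSW = 18.2624
df = (3, 27)
p-value (upper-tail) = 0.00000
At α=0.01: p < α → reject H₀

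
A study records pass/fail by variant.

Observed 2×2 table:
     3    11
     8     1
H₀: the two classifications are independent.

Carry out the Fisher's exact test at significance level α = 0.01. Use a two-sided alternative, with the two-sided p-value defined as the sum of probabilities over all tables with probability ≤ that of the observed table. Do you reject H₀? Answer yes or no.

Margins: r₁=14, r₂=9, c₁=11, c₂=12, n=23
p_obs = C(14,3)·C(9,8)/C(23,11); sum pmf over tables with pmf ≤ p_obs
p-value (two-sided) = 0.00276
At α=0.01: p < α → reject H₀

reject H₀: yes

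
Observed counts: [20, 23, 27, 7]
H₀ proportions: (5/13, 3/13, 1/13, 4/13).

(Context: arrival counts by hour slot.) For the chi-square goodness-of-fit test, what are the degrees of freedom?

df = k − 1 = 4 − 1 = 3

degrees of freedom = 3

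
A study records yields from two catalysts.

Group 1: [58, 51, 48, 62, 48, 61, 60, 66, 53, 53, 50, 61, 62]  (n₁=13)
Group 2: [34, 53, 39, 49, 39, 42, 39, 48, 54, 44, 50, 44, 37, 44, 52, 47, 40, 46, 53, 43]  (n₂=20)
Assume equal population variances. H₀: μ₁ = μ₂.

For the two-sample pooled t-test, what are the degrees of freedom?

df = n₁ + n₂ − 2 = 13 + 20 − 2 = 31

degrees of freedom = 31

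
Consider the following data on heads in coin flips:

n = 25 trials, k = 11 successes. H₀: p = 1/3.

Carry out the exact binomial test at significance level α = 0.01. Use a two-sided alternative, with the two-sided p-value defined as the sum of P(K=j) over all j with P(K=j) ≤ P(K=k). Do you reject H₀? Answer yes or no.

Exact binomial: n=25, k=11, p₀=1/3=0.3333
P(X=j) = C(n,j)·p₀^j·(1−p₀)^(n−j); p = Σ P(X=j) over j with P(X=j) ≤ P(X=11)
p-value (two-sided) = 0.28994
At α=0.01: p ≥ α → fail to reject H₀

reject H₀: no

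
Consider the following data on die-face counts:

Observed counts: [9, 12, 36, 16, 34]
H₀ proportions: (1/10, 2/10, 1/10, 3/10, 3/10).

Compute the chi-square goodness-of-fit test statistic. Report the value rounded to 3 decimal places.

test statistic = 72.408

n = 107; E_i = n·p_i = [10.70, 21.40, 10.70, 32.10, 32.10]
χ² = (9−10.70)²/10.70 + (12−21.40)²/21.40 + (36−10.70)²/10.70 + (16−32.10)²/32.10 + (34−32.10)²/32.10 = 72.4081
df = 4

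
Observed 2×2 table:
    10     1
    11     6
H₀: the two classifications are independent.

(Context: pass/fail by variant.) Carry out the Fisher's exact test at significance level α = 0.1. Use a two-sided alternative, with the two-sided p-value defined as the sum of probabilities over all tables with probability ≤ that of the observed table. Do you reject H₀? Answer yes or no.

reject H₀: no

Margins: r₁=11, r₂=17, c₁=21, c₂=7, n=28
p_obs = C(11,10)·C(17,11)/C(28,21); sum pmf over tables with pmf ≤ p_obs
p-value (two-sided) = 0.19138
At α=0.1: p ≥ α → fail to reject H₀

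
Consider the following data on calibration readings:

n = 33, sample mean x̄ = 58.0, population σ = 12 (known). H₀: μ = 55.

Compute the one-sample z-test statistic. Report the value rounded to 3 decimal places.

SE = σ/√n = 12/√33 = 2.0889
z = (x̄−μ₀)/SE = (58.0−55)/2.0889 = 1.4361

test statistic = 1.436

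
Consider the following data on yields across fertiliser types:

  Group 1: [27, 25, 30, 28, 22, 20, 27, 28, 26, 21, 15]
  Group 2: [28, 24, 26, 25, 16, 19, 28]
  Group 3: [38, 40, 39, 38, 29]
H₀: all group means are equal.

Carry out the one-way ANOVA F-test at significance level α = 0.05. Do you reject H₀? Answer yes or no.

reject H₀: yes

Group means [24.45, 23.71, 36.80], grand mean 26.913
SSB = Σnᵢ(x̄ᵢ−x̄)² = 626.870; SSW = ΣΣ(x−x̄ᵢ)² = 402.956
MSB = 626.870/2 = 313.4351; MSW = 402.956/20 = 20.1478
F = MSB/MSW = 15.5568
df = (2, 20)
p-value (upper-tail) = 0.00008
At α=0.05: p < α → reject H₀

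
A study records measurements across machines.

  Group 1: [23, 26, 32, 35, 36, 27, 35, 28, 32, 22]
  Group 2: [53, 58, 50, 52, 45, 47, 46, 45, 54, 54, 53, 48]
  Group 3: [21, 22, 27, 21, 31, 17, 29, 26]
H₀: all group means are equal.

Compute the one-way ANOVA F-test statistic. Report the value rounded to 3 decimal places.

Group means [29.60, 50.42, 24.25], grand mean 36.500
SSB = Σnᵢ(x̄ᵢ−x̄)² = 4000.683; SSW = ΣΣ(x−x̄ᵢ)² = 586.817
MSB = 4000.683/2 = 2000.3417; MSW = 586.817/27 = 21.7340
F = MSB/MSW = 92.0376
df = (2, 27)

test statistic = 92.038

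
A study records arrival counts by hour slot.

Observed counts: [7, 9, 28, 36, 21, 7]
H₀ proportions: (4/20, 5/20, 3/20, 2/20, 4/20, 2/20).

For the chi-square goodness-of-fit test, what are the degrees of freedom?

df = k − 1 = 6 − 1 = 5

degrees of freedom = 5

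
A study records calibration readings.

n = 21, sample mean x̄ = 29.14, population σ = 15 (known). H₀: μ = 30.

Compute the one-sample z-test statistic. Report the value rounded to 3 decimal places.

test statistic = -0.263

SE = σ/√n = 15/√21 = 3.2733
z = (x̄−μ₀)/SE = (29.14−30)/3.2733 = -0.2627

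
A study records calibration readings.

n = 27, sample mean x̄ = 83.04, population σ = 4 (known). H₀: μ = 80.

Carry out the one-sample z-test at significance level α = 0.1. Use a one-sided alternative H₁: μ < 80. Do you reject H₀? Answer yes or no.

reject H₀: no

SE = σ/√n = 4/√27 = 0.7698
z = (x̄−μ₀)/SE = (83.04−80)/0.7698 = 3.9491
p-value (one-sided, H₁ less) = 0.99996
At α=0.1: p ≥ α → fail to reject H₀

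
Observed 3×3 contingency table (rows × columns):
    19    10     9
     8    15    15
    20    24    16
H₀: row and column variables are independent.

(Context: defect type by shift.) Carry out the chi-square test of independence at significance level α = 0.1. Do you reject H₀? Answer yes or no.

Row totals [38, 38, 60], col totals [47, 49, 40], n=136
χ² = (19−13.13)²/13.13 + (10−13.69)²/13.69 + (9−11.18)²/11.18 + (8−13.13)²/13.13 + (15−13.69)²/13.69 + (15−11.18)²/11.18 + (20−20.74)²/20.74 + (24−21.62)²/21.62 + (16−17.65)²/17.65 = 7.9220
df = 4
p-value (upper-tail) = 0.09448
At α=0.1: p < α → reject H₀

reject H₀: yes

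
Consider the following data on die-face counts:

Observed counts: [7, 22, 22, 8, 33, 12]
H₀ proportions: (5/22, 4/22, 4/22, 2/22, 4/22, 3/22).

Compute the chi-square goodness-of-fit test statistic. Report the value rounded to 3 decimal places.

n = 104; E_i = n·p_i = [23.64, 18.91, 18.91, 9.45, 18.91, 14.18]
χ² = (7−23.64)²/23.64 + (22−18.91)²/18.91 + (22−18.91)²/18.91 + (8−9.45)²/9.45 + (33−18.91)²/18.91 + (12−14.18)²/14.18 = 23.7798
df = 5

test statistic = 23.780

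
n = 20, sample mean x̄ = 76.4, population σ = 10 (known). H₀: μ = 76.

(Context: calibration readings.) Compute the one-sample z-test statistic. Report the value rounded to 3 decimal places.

SE = σ/√n = 10/√20 = 2.2361
z = (x̄−μ₀)/SE = (76.4−76)/2.2361 = 0.1789

test statistic = 0.179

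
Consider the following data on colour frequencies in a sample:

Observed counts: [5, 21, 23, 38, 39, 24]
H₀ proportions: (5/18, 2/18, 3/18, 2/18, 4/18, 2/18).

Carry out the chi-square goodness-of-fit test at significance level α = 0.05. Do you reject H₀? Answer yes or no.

n = 150; E_i = n·p_i = [41.67, 16.67, 25.00, 16.67, 33.33, 16.67]
χ² = (5−41.67)²/41.67 + (21−16.67)²/16.67 + (23−25.00)²/25.00 + (38−16.67)²/16.67 + (39−33.33)²/33.33 + (24−16.67)²/16.67 = 65.0500
df = 5
p-value (upper-tail) = 0.00000
At α=0.05: p < α → reject H₀

reject H₀: yes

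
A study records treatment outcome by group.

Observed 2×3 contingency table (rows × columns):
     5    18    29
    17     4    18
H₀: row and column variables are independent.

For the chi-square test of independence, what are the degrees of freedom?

degrees of freedom = 2

df = (r−1)(c−1) = (2−1)·(3−1) = 2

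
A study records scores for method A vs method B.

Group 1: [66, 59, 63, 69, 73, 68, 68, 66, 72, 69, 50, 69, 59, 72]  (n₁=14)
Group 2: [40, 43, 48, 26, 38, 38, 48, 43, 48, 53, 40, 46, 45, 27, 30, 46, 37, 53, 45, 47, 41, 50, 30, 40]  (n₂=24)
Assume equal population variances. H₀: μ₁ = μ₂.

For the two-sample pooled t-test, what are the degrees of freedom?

degrees of freedom = 36

df = n₁ + n₂ − 2 = 14 + 24 − 2 = 36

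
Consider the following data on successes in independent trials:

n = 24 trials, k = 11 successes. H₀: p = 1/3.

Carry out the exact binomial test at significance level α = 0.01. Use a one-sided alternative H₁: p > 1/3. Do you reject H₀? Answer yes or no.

reject H₀: no

Exact binomial: n=24, k=11, p₀=1/3=0.3333
P(X≥11) from Σ C(n,i)·p₀^i·(1−p₀)^(n−i)
p-value (one-sided, H₁ greater) = 0.14006
At α=0.01: p ≥ α → fail to reject H₀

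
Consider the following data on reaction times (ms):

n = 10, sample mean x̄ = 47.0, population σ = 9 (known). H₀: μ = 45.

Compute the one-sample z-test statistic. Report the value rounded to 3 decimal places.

SE = σ/√n = 9/√10 = 2.8460
z = (x̄−μ₀)/SE = (47.0−45)/2.8460 = 0.7027

test statistic = 0.703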